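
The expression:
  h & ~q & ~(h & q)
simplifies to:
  h & ~q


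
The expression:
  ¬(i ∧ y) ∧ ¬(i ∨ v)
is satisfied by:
  {v: False, i: False}


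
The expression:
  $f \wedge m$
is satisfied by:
  {m: True, f: True}


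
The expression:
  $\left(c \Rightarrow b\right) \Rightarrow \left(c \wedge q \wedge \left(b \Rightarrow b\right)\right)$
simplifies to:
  $c \wedge \left(q \vee \neg b\right)$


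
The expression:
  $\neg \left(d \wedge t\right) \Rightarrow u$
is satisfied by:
  {t: True, u: True, d: True}
  {t: True, u: True, d: False}
  {u: True, d: True, t: False}
  {u: True, d: False, t: False}
  {t: True, d: True, u: False}


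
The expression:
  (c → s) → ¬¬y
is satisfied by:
  {y: True, c: True, s: False}
  {y: True, s: False, c: False}
  {y: True, c: True, s: True}
  {y: True, s: True, c: False}
  {c: True, s: False, y: False}


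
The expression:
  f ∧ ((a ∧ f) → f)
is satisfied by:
  {f: True}


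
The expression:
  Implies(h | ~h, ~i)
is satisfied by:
  {i: False}


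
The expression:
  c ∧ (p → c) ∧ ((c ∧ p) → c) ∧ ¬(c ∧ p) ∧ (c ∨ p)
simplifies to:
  c ∧ ¬p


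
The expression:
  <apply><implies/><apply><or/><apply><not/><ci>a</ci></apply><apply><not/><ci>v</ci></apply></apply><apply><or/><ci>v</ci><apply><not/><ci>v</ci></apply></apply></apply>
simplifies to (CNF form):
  <true/>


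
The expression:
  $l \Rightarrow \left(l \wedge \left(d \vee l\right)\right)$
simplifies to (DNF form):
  $\text{True}$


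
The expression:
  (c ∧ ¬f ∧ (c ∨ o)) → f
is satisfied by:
  {f: True, c: False}
  {c: False, f: False}
  {c: True, f: True}


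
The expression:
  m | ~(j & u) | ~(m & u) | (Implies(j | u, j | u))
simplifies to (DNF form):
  True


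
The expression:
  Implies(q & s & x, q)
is always true.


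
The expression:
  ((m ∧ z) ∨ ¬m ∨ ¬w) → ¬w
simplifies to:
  (m ∧ ¬z) ∨ ¬w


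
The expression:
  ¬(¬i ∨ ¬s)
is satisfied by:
  {i: True, s: True}


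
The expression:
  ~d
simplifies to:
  ~d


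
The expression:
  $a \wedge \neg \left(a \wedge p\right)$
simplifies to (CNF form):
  $a \wedge \neg p$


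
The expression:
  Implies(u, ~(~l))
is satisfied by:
  {l: True, u: False}
  {u: False, l: False}
  {u: True, l: True}


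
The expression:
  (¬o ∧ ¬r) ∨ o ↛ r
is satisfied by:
  {r: False}


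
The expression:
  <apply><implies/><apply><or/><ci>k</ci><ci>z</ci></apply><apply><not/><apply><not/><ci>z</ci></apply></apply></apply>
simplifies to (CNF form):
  <apply><or/><ci>z</ci><apply><not/><ci>k</ci></apply></apply>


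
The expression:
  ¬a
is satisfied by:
  {a: False}


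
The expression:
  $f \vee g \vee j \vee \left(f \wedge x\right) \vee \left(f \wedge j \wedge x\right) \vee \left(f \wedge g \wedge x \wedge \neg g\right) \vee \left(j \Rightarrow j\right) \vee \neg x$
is always true.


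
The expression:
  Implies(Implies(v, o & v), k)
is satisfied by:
  {k: True, v: True, o: False}
  {k: True, o: False, v: False}
  {k: True, v: True, o: True}
  {k: True, o: True, v: False}
  {v: True, o: False, k: False}


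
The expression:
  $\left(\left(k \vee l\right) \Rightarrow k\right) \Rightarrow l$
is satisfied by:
  {l: True}


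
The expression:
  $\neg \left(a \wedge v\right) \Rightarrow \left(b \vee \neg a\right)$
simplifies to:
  $b \vee v \vee \neg a$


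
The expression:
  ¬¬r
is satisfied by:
  {r: True}


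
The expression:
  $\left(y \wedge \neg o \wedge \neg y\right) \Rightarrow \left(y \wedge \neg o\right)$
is always true.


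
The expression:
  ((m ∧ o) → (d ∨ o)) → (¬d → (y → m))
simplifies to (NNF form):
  d ∨ m ∨ ¬y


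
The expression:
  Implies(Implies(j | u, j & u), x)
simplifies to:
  x | (j & ~u) | (u & ~j)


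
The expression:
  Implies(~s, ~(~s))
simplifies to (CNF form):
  s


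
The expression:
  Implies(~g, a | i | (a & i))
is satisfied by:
  {i: True, a: True, g: True}
  {i: True, a: True, g: False}
  {i: True, g: True, a: False}
  {i: True, g: False, a: False}
  {a: True, g: True, i: False}
  {a: True, g: False, i: False}
  {g: True, a: False, i: False}


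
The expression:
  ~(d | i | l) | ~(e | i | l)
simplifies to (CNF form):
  ~i & ~l & (~d | ~e)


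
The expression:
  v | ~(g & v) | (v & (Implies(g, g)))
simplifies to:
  True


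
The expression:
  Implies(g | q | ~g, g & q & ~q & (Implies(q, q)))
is never true.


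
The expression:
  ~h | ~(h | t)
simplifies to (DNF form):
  ~h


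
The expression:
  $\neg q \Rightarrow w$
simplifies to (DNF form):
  $q \vee w$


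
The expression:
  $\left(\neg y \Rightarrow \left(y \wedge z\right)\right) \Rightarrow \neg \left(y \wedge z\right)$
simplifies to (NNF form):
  $\neg y \vee \neg z$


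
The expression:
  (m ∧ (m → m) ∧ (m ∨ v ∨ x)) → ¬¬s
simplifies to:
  s ∨ ¬m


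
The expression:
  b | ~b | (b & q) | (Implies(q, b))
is always true.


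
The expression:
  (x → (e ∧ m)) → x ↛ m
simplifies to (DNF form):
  (x ∧ ¬e) ∨ (x ∧ ¬m)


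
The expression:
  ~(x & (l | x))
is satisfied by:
  {x: False}


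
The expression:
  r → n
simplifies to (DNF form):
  n ∨ ¬r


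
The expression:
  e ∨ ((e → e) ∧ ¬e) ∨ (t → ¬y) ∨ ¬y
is always true.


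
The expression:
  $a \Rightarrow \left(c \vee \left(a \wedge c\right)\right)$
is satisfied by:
  {c: True, a: False}
  {a: False, c: False}
  {a: True, c: True}


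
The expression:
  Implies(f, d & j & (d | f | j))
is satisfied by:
  {j: True, d: True, f: False}
  {j: True, d: False, f: False}
  {d: True, j: False, f: False}
  {j: False, d: False, f: False}
  {f: True, j: True, d: True}


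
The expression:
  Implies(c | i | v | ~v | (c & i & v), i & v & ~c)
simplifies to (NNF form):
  i & v & ~c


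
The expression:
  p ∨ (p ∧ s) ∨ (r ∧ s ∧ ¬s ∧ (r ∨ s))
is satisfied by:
  {p: True}


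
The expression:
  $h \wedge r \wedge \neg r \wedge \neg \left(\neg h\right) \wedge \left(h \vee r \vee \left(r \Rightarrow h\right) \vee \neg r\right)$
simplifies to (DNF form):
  $\text{False}$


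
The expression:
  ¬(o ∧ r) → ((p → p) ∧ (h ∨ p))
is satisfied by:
  {r: True, p: True, h: True, o: True}
  {r: True, p: True, h: True, o: False}
  {p: True, h: True, o: True, r: False}
  {p: True, h: True, o: False, r: False}
  {r: True, p: True, o: True, h: False}
  {r: True, p: True, o: False, h: False}
  {p: True, o: True, h: False, r: False}
  {p: True, o: False, h: False, r: False}
  {r: True, h: True, o: True, p: False}
  {r: True, h: True, o: False, p: False}
  {h: True, o: True, p: False, r: False}
  {h: True, p: False, o: False, r: False}
  {r: True, o: True, p: False, h: False}


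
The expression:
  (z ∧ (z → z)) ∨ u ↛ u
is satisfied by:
  {z: True}


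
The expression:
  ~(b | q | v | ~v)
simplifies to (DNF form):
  False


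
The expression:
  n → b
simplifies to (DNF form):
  b ∨ ¬n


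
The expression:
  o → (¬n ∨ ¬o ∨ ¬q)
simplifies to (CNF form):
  ¬n ∨ ¬o ∨ ¬q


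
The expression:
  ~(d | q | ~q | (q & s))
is never true.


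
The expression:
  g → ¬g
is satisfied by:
  {g: False}


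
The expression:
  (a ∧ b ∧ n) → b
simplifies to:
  True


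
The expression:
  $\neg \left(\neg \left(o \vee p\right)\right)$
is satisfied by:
  {o: True, p: True}
  {o: True, p: False}
  {p: True, o: False}


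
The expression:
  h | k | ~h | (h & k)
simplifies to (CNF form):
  True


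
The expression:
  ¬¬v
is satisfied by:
  {v: True}


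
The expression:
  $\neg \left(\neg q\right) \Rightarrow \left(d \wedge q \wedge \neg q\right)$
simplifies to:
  $\neg q$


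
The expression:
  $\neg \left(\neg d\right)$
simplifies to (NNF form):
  $d$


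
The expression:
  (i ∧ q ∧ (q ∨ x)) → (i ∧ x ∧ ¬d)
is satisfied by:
  {x: True, q: False, i: False, d: False}
  {x: False, q: False, i: False, d: False}
  {d: True, x: True, q: False, i: False}
  {d: True, x: False, q: False, i: False}
  {i: True, x: True, q: False, d: False}
  {i: True, x: False, q: False, d: False}
  {i: True, d: True, x: True, q: False}
  {i: True, d: True, x: False, q: False}
  {q: True, x: True, d: False, i: False}
  {q: True, x: False, d: False, i: False}
  {d: True, q: True, x: True, i: False}
  {d: True, q: True, x: False, i: False}
  {i: True, q: True, x: True, d: False}


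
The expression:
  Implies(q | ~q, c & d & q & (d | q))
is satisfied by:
  {c: True, d: True, q: True}


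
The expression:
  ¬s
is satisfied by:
  {s: False}


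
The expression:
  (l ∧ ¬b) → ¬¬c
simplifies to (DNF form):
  b ∨ c ∨ ¬l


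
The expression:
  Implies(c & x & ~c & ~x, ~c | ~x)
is always true.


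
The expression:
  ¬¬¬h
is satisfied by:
  {h: False}


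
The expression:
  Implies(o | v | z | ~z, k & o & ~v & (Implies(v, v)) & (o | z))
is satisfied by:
  {o: True, k: True, v: False}


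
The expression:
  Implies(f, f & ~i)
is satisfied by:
  {i: False, f: False}
  {f: True, i: False}
  {i: True, f: False}


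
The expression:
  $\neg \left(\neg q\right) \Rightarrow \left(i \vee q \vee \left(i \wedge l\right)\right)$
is always true.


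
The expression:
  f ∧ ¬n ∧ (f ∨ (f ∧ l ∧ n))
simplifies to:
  f ∧ ¬n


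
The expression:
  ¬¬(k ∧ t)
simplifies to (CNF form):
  k ∧ t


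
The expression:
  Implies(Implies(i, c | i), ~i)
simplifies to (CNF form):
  ~i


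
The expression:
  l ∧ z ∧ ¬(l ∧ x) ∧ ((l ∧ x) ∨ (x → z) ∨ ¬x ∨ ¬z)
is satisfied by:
  {z: True, l: True, x: False}


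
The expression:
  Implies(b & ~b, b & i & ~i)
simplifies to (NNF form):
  True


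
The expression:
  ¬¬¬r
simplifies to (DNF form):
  ¬r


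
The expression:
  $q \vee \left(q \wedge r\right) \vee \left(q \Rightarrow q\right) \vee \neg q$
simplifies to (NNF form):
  $\text{True}$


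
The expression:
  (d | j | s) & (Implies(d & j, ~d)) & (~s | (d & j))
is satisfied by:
  {j: True, d: False, s: False}
  {d: True, j: False, s: False}


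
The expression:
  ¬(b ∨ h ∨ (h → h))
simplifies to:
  False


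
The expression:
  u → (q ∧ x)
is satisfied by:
  {q: True, x: True, u: False}
  {q: True, x: False, u: False}
  {x: True, q: False, u: False}
  {q: False, x: False, u: False}
  {q: True, u: True, x: True}


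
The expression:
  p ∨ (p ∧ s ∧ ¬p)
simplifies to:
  p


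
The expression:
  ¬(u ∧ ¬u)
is always true.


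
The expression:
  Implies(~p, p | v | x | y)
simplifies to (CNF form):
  p | v | x | y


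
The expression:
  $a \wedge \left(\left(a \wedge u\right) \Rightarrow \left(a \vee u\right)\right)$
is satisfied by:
  {a: True}


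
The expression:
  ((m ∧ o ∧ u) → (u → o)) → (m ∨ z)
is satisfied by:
  {z: True, m: True}
  {z: True, m: False}
  {m: True, z: False}


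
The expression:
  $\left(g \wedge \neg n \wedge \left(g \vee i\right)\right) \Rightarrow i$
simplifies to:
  $i \vee n \vee \neg g$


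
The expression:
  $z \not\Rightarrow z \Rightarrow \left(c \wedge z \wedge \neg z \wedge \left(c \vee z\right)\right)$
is always true.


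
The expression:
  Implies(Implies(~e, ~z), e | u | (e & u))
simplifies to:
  e | u | z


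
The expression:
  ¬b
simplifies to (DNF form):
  ¬b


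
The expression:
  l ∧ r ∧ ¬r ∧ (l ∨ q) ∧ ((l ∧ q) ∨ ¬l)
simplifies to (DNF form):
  False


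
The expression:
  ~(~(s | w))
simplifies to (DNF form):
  s | w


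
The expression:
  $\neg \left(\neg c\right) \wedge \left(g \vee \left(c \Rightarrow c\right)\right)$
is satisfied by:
  {c: True}


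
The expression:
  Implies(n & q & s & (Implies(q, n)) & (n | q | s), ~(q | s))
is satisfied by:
  {s: False, q: False, n: False}
  {n: True, s: False, q: False}
  {q: True, s: False, n: False}
  {n: True, q: True, s: False}
  {s: True, n: False, q: False}
  {n: True, s: True, q: False}
  {q: True, s: True, n: False}


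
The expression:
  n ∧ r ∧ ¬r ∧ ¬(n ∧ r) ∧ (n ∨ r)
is never true.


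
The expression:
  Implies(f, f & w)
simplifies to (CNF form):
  w | ~f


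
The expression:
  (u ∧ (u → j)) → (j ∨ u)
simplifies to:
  True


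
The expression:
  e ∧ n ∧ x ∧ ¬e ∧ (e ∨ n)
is never true.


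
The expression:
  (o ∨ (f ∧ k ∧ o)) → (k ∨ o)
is always true.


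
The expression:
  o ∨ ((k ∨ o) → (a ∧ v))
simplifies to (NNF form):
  o ∨ (a ∧ v) ∨ ¬k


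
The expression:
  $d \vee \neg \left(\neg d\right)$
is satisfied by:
  {d: True}


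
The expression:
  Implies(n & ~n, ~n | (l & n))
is always true.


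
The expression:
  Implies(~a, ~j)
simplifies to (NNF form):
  a | ~j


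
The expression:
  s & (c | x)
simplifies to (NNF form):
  s & (c | x)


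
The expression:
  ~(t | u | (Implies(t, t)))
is never true.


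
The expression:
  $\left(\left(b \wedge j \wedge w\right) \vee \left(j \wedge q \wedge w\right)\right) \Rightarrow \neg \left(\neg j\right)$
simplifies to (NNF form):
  $\text{True}$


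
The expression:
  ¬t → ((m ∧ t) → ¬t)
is always true.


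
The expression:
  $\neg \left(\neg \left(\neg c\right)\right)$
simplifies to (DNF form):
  $\neg c$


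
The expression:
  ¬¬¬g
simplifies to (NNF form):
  ¬g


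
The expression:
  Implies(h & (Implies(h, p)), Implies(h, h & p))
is always true.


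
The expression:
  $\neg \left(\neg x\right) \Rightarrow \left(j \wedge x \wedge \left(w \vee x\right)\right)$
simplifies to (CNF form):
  $j \vee \neg x$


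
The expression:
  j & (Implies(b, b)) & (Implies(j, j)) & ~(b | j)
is never true.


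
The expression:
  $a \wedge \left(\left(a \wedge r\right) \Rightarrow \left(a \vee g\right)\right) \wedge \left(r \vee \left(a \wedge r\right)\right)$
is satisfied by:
  {r: True, a: True}


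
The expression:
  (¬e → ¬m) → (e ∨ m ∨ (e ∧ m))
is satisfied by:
  {m: True, e: True}
  {m: True, e: False}
  {e: True, m: False}


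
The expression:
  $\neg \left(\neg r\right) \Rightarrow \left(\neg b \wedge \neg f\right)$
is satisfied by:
  {f: False, r: False, b: False}
  {b: True, f: False, r: False}
  {f: True, b: False, r: False}
  {b: True, f: True, r: False}
  {r: True, b: False, f: False}


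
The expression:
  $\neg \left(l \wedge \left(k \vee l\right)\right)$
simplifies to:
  $\neg l$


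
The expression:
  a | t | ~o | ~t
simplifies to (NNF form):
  True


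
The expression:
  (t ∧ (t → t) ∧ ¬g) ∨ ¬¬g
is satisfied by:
  {t: True, g: True}
  {t: True, g: False}
  {g: True, t: False}


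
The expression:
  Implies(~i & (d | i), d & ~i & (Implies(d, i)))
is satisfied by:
  {i: True, d: False}
  {d: False, i: False}
  {d: True, i: True}


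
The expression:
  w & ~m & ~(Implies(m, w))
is never true.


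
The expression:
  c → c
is always true.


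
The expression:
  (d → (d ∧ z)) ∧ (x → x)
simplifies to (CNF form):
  z ∨ ¬d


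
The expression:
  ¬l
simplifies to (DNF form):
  ¬l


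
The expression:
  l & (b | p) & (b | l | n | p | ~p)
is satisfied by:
  {l: True, b: True, p: True}
  {l: True, b: True, p: False}
  {l: True, p: True, b: False}


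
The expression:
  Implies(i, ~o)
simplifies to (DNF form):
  ~i | ~o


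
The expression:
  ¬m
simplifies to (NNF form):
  ¬m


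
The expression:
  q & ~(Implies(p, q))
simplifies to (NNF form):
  False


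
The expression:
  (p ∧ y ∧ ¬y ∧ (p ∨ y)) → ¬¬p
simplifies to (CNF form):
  True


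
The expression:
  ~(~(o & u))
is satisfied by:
  {u: True, o: True}


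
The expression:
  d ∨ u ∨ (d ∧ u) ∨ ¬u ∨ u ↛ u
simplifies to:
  True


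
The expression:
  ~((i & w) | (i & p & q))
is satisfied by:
  {w: False, p: False, i: False, q: False}
  {q: True, w: False, p: False, i: False}
  {p: True, q: False, w: False, i: False}
  {q: True, p: True, w: False, i: False}
  {w: True, q: False, p: False, i: False}
  {q: True, w: True, p: False, i: False}
  {p: True, w: True, q: False, i: False}
  {q: True, p: True, w: True, i: False}
  {i: True, q: False, w: False, p: False}
  {i: True, q: True, w: False, p: False}
  {i: True, p: True, q: False, w: False}


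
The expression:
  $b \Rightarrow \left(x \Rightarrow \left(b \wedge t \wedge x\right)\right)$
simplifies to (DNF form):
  $t \vee \neg b \vee \neg x$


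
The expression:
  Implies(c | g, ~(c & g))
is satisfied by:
  {g: False, c: False}
  {c: True, g: False}
  {g: True, c: False}


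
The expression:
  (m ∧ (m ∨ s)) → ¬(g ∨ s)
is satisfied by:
  {g: False, m: False, s: False}
  {s: True, g: False, m: False}
  {g: True, s: False, m: False}
  {s: True, g: True, m: False}
  {m: True, s: False, g: False}


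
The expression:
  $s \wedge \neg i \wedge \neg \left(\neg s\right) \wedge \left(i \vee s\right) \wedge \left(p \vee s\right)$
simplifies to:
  $s \wedge \neg i$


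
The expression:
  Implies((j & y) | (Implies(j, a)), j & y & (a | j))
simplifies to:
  j & (y | ~a)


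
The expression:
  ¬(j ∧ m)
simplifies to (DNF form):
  ¬j ∨ ¬m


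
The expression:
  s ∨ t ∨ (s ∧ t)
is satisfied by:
  {t: True, s: True}
  {t: True, s: False}
  {s: True, t: False}


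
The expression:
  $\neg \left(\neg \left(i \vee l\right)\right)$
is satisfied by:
  {i: True, l: True}
  {i: True, l: False}
  {l: True, i: False}


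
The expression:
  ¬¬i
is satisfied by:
  {i: True}


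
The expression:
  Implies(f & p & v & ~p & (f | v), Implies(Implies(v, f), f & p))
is always true.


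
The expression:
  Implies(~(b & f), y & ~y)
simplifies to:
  b & f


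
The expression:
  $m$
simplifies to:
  $m$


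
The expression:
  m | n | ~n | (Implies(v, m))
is always true.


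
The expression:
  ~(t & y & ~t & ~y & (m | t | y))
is always true.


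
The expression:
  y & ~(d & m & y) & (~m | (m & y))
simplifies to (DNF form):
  (y & ~d) | (y & ~m)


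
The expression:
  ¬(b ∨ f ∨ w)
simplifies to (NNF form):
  ¬b ∧ ¬f ∧ ¬w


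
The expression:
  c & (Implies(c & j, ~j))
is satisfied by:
  {c: True, j: False}


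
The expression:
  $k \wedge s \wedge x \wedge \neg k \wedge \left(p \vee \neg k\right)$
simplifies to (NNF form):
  $\text{False}$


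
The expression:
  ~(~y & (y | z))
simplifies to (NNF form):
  y | ~z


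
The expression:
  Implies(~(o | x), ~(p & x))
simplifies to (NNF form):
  True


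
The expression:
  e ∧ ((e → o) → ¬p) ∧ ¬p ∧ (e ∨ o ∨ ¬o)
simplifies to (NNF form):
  e ∧ ¬p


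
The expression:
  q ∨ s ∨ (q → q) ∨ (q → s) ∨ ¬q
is always true.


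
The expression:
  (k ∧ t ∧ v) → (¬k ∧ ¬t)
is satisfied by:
  {k: False, t: False, v: False}
  {v: True, k: False, t: False}
  {t: True, k: False, v: False}
  {v: True, t: True, k: False}
  {k: True, v: False, t: False}
  {v: True, k: True, t: False}
  {t: True, k: True, v: False}


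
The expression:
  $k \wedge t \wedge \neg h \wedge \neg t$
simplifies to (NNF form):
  $\text{False}$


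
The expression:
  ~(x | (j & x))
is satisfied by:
  {x: False}


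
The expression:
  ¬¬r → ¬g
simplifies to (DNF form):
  ¬g ∨ ¬r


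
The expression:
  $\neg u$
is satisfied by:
  {u: False}


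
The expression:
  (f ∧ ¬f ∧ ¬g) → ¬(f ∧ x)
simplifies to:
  True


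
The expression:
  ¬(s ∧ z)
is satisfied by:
  {s: False, z: False}
  {z: True, s: False}
  {s: True, z: False}


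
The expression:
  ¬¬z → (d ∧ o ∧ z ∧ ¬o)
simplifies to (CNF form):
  ¬z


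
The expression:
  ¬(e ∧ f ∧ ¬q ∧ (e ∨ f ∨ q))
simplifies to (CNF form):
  q ∨ ¬e ∨ ¬f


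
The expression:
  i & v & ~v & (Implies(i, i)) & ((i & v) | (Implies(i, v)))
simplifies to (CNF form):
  False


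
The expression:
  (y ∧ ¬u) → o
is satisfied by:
  {o: True, u: True, y: False}
  {o: True, u: False, y: False}
  {u: True, o: False, y: False}
  {o: False, u: False, y: False}
  {y: True, o: True, u: True}
  {y: True, o: True, u: False}
  {y: True, u: True, o: False}


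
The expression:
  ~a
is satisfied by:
  {a: False}


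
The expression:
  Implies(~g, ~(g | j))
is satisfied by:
  {g: True, j: False}
  {j: False, g: False}
  {j: True, g: True}


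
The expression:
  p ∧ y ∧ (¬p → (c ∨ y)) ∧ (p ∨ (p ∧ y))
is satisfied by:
  {p: True, y: True}


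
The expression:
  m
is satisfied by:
  {m: True}


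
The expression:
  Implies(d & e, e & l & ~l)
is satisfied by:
  {e: False, d: False}
  {d: True, e: False}
  {e: True, d: False}


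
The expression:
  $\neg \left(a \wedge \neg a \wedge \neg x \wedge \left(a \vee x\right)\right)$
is always true.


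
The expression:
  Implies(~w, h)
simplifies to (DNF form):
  h | w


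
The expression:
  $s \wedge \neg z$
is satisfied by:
  {s: True, z: False}


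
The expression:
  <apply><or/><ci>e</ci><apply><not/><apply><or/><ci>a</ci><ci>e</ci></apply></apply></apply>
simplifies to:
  <apply><or/><ci>e</ci><apply><not/><ci>a</ci></apply></apply>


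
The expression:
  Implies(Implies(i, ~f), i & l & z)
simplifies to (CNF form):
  i & (f | l) & (f | z)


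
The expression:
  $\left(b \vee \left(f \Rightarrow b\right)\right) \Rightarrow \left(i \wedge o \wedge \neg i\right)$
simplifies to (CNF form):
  $f \wedge \neg b$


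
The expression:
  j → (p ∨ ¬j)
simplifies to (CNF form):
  p ∨ ¬j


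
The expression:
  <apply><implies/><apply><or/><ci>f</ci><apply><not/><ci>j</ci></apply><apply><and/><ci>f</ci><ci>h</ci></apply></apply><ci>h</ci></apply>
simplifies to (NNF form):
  <apply><or/><ci>h</ci><apply><and/><ci>j</ci><apply><not/><ci>f</ci></apply></apply></apply>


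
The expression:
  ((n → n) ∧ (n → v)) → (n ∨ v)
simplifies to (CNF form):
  n ∨ v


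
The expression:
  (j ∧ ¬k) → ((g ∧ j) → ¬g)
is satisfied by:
  {k: True, g: False, j: False}
  {g: False, j: False, k: False}
  {j: True, k: True, g: False}
  {j: True, g: False, k: False}
  {k: True, g: True, j: False}
  {g: True, k: False, j: False}
  {j: True, g: True, k: True}


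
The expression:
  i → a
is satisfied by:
  {a: True, i: False}
  {i: False, a: False}
  {i: True, a: True}


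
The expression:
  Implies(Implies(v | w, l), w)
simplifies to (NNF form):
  w | (v & ~l)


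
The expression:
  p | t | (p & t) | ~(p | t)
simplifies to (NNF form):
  True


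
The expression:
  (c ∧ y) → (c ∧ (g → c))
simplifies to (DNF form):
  True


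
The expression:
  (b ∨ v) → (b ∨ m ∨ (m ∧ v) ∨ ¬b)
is always true.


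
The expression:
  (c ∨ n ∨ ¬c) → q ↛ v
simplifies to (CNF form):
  q ∧ ¬v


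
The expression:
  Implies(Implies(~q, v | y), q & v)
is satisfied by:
  {q: True, v: True, y: False}
  {y: True, q: True, v: True}
  {y: False, v: False, q: False}


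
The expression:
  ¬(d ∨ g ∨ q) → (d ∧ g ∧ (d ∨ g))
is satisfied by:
  {d: True, q: True, g: True}
  {d: True, q: True, g: False}
  {d: True, g: True, q: False}
  {d: True, g: False, q: False}
  {q: True, g: True, d: False}
  {q: True, g: False, d: False}
  {g: True, q: False, d: False}


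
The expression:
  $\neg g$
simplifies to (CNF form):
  $\neg g$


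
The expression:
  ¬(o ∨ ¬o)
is never true.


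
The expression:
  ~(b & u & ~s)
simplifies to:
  s | ~b | ~u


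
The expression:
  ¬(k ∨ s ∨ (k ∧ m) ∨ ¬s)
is never true.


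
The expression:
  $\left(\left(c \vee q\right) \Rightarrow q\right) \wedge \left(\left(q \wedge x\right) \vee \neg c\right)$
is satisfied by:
  {x: True, q: True, c: False}
  {x: True, q: False, c: False}
  {q: True, x: False, c: False}
  {x: False, q: False, c: False}
  {x: True, c: True, q: True}


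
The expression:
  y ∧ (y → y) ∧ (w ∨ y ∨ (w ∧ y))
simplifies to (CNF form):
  y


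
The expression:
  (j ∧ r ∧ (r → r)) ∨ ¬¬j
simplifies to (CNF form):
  j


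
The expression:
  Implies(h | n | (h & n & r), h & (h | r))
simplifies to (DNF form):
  h | ~n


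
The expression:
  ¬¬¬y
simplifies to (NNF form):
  ¬y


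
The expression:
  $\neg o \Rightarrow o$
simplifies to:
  $o$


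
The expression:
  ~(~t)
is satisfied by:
  {t: True}


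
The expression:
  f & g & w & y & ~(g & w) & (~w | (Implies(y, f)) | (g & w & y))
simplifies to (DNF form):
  False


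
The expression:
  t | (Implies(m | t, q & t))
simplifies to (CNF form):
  t | ~m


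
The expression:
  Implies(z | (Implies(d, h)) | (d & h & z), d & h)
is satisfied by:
  {h: True, d: True, z: False}
  {d: True, z: False, h: False}
  {z: True, h: True, d: True}


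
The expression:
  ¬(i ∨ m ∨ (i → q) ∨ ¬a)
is never true.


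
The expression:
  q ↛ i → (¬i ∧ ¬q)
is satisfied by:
  {i: True, q: False}
  {q: False, i: False}
  {q: True, i: True}


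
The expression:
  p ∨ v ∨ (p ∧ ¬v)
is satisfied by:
  {v: True, p: True}
  {v: True, p: False}
  {p: True, v: False}


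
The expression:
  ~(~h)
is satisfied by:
  {h: True}


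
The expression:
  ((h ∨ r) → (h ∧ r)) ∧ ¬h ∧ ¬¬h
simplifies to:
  False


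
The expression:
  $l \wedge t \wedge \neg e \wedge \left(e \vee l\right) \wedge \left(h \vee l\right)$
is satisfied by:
  {t: True, l: True, e: False}


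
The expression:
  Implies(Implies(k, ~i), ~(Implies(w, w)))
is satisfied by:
  {i: True, k: True}


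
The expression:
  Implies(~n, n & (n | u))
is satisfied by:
  {n: True}


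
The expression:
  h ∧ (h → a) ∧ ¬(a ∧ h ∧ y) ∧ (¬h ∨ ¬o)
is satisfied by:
  {a: True, h: True, y: False, o: False}


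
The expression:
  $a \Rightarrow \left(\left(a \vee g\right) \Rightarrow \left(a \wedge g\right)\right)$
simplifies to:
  $g \vee \neg a$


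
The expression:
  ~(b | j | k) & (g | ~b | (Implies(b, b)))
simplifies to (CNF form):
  ~b & ~j & ~k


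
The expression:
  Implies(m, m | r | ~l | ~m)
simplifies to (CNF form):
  True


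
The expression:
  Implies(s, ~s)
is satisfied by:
  {s: False}


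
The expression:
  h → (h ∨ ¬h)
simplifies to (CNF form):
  True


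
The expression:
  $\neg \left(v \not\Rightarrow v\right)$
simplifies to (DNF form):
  $\text{True}$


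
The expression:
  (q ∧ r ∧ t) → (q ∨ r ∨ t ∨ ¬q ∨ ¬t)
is always true.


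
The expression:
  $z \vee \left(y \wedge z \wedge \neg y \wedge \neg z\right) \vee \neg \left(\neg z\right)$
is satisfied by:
  {z: True}


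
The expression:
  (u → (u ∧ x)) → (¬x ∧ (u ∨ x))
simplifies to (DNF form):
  u ∧ ¬x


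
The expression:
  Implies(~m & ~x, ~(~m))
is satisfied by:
  {x: True, m: True}
  {x: True, m: False}
  {m: True, x: False}


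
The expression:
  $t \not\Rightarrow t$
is never true.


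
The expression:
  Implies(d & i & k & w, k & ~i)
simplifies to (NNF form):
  ~d | ~i | ~k | ~w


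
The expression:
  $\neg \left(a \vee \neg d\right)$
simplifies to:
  $d \wedge \neg a$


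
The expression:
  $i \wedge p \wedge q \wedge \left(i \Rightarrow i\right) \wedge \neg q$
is never true.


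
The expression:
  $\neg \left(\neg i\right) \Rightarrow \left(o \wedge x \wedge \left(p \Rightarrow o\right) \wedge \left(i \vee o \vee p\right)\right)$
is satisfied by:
  {x: True, o: True, i: False}
  {x: True, o: False, i: False}
  {o: True, x: False, i: False}
  {x: False, o: False, i: False}
  {i: True, x: True, o: True}


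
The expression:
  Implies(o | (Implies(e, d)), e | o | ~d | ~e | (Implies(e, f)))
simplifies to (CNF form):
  True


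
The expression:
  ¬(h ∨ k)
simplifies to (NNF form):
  ¬h ∧ ¬k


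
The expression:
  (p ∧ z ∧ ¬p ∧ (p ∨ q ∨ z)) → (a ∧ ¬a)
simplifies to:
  True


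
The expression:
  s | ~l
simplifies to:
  s | ~l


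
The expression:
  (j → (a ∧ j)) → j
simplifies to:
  j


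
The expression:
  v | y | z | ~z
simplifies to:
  True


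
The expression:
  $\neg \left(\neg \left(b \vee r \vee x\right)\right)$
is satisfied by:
  {r: True, b: True, x: True}
  {r: True, b: True, x: False}
  {r: True, x: True, b: False}
  {r: True, x: False, b: False}
  {b: True, x: True, r: False}
  {b: True, x: False, r: False}
  {x: True, b: False, r: False}


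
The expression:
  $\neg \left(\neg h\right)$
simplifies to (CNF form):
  $h$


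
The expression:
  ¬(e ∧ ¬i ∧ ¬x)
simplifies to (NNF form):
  i ∨ x ∨ ¬e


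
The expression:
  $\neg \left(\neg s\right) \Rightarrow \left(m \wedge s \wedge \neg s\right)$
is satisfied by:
  {s: False}


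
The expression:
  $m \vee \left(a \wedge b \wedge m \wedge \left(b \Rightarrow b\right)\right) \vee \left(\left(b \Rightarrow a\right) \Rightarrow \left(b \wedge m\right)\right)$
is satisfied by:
  {b: True, m: True, a: False}
  {m: True, a: False, b: False}
  {b: True, m: True, a: True}
  {m: True, a: True, b: False}
  {b: True, a: False, m: False}


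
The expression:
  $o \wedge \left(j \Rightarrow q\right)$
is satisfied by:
  {q: True, o: True, j: False}
  {o: True, j: False, q: False}
  {j: True, q: True, o: True}


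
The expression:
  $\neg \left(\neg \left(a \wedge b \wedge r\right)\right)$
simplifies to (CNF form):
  $a \wedge b \wedge r$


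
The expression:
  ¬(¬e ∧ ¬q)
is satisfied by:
  {q: True, e: True}
  {q: True, e: False}
  {e: True, q: False}


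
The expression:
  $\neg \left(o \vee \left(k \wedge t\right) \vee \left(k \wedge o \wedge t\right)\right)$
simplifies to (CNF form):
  $\neg o \wedge \left(\neg k \vee \neg t\right)$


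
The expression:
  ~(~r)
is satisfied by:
  {r: True}


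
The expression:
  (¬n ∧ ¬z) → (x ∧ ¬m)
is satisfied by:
  {n: True, x: True, z: True, m: False}
  {n: True, z: True, m: False, x: False}
  {n: True, x: True, z: True, m: True}
  {n: True, z: True, m: True, x: False}
  {n: True, x: True, m: False, z: False}
  {n: True, m: False, z: False, x: False}
  {n: True, x: True, m: True, z: False}
  {n: True, m: True, z: False, x: False}
  {x: True, z: True, m: False, n: False}
  {z: True, x: False, m: False, n: False}
  {x: True, z: True, m: True, n: False}
  {z: True, m: True, x: False, n: False}
  {x: True, m: False, z: False, n: False}


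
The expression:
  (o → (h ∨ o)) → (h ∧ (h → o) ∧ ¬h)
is never true.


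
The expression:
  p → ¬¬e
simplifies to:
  e ∨ ¬p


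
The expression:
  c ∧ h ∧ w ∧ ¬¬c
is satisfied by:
  {h: True, c: True, w: True}


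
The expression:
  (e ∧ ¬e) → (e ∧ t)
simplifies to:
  True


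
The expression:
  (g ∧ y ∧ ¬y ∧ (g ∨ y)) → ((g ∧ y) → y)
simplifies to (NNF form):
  True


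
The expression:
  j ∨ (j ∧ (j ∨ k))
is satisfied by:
  {j: True}


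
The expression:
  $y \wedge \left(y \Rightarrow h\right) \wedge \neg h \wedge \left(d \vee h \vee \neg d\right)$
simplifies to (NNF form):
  $\text{False}$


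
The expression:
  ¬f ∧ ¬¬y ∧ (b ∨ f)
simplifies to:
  b ∧ y ∧ ¬f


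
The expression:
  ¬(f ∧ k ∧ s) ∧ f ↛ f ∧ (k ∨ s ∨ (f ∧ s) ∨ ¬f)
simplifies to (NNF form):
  False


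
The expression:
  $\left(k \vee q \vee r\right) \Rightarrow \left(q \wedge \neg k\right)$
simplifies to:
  $\neg k \wedge \left(q \vee \neg r\right)$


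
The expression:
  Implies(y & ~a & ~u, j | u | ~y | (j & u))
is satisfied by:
  {a: True, u: True, j: True, y: False}
  {a: True, u: True, j: False, y: False}
  {a: True, j: True, u: False, y: False}
  {a: True, j: False, u: False, y: False}
  {u: True, j: True, a: False, y: False}
  {u: True, a: False, j: False, y: False}
  {u: False, j: True, a: False, y: False}
  {u: False, a: False, j: False, y: False}
  {a: True, y: True, u: True, j: True}
  {a: True, y: True, u: True, j: False}
  {a: True, y: True, j: True, u: False}
  {a: True, y: True, j: False, u: False}
  {y: True, u: True, j: True, a: False}
  {y: True, u: True, j: False, a: False}
  {y: True, j: True, u: False, a: False}


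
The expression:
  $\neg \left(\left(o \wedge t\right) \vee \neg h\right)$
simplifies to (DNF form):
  $\left(h \wedge \neg o\right) \vee \left(h \wedge \neg t\right)$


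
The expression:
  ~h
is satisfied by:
  {h: False}


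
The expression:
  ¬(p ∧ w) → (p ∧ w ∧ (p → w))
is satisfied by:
  {p: True, w: True}


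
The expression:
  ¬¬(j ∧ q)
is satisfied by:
  {j: True, q: True}


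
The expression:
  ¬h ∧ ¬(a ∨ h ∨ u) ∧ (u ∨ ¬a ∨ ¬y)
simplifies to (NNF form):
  ¬a ∧ ¬h ∧ ¬u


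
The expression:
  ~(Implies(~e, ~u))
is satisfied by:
  {u: True, e: False}


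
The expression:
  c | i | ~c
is always true.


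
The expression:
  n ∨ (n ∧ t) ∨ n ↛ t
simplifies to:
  n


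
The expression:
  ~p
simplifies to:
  ~p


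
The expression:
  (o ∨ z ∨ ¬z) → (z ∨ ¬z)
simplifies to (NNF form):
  True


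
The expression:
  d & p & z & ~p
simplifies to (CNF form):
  False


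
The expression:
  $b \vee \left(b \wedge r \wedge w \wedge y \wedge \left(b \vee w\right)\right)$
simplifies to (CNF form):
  $b$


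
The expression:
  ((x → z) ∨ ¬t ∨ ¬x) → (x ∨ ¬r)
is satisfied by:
  {x: True, r: False}
  {r: False, x: False}
  {r: True, x: True}


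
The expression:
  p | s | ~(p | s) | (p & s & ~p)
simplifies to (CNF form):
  True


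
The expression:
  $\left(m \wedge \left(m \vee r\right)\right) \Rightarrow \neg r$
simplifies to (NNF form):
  $\neg m \vee \neg r$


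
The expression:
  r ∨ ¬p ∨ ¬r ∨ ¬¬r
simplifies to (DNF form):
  True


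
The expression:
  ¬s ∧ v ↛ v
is never true.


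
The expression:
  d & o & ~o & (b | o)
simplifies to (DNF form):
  False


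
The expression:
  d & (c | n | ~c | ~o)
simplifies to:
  d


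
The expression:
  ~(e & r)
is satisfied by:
  {e: False, r: False}
  {r: True, e: False}
  {e: True, r: False}


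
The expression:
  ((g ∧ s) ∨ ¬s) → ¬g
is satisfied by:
  {g: False}


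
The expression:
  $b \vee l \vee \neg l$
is always true.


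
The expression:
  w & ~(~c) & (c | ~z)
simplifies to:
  c & w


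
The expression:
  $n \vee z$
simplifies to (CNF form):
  $n \vee z$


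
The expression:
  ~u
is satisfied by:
  {u: False}


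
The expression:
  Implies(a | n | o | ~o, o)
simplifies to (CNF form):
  o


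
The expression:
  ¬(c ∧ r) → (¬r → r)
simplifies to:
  r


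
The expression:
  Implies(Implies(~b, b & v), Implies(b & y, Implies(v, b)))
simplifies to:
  True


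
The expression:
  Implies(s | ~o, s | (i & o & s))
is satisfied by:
  {o: True, s: True}
  {o: True, s: False}
  {s: True, o: False}


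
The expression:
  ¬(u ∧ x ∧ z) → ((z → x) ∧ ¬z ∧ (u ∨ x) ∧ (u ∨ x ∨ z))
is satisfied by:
  {x: True, u: True, z: False}
  {x: True, u: False, z: False}
  {u: True, x: False, z: False}
  {x: True, z: True, u: True}


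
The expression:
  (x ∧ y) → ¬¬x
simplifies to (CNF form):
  True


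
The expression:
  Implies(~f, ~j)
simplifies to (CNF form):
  f | ~j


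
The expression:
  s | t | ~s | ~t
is always true.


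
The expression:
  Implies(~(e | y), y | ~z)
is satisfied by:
  {y: True, e: True, z: False}
  {y: True, e: False, z: False}
  {e: True, y: False, z: False}
  {y: False, e: False, z: False}
  {y: True, z: True, e: True}
  {y: True, z: True, e: False}
  {z: True, e: True, y: False}


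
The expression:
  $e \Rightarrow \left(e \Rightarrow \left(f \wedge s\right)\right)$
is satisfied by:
  {s: True, f: True, e: False}
  {s: True, f: False, e: False}
  {f: True, s: False, e: False}
  {s: False, f: False, e: False}
  {e: True, s: True, f: True}


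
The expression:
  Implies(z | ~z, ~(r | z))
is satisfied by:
  {r: False, z: False}


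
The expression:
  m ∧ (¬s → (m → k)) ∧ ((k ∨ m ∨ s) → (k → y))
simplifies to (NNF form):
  m ∧ (k ∨ s) ∧ (y ∨ ¬k)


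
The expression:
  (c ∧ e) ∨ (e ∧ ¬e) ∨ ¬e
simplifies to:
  c ∨ ¬e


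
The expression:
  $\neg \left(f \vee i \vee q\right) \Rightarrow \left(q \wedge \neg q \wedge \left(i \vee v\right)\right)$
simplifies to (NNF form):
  $f \vee i \vee q$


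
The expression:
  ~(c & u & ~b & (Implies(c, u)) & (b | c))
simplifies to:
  b | ~c | ~u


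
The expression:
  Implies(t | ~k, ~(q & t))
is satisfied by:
  {t: False, q: False}
  {q: True, t: False}
  {t: True, q: False}


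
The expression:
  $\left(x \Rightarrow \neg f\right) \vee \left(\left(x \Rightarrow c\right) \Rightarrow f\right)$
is always true.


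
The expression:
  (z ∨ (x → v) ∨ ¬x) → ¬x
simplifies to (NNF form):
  (¬v ∧ ¬z) ∨ ¬x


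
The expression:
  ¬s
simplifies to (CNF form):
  ¬s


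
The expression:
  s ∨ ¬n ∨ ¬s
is always true.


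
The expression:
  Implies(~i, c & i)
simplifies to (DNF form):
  i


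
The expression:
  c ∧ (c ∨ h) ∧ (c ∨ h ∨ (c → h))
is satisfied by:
  {c: True}


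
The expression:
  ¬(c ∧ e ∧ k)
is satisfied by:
  {k: False, c: False, e: False}
  {e: True, k: False, c: False}
  {c: True, k: False, e: False}
  {e: True, c: True, k: False}
  {k: True, e: False, c: False}
  {e: True, k: True, c: False}
  {c: True, k: True, e: False}


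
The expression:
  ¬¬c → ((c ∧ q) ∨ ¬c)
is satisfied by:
  {q: True, c: False}
  {c: False, q: False}
  {c: True, q: True}


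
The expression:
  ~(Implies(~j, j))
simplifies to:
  ~j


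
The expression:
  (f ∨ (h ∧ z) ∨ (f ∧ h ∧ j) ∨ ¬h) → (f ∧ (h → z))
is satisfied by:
  {f: True, z: True, h: False}
  {f: True, z: False, h: False}
  {f: True, h: True, z: True}
  {h: True, z: False, f: False}


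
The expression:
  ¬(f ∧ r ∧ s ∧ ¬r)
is always true.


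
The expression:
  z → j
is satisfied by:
  {j: True, z: False}
  {z: False, j: False}
  {z: True, j: True}


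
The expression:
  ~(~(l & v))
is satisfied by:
  {v: True, l: True}


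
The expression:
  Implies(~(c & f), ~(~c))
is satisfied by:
  {c: True}
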